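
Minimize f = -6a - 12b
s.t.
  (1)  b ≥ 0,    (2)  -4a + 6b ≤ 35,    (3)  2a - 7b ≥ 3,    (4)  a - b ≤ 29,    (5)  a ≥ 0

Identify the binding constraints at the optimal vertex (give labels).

Feasible corners and f = -6a - 12b:
  (3/2, 0) → f = -9
  (29, 0) → f = -174
  (40, 11) → f = -372

The minimum is at (40, 11). Substituting into each constraint, equality holds for (3) and (4); the remaining constraints have slack.

(3) and (4)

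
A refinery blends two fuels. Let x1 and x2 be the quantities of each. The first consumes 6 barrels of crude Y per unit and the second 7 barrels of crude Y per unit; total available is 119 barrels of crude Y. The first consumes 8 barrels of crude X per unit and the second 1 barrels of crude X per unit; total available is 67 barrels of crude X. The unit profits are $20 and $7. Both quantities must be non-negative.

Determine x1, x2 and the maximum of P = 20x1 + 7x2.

x1 = 7, x2 = 11, maximum P = 217

Extreme points and P = 20x1 + 7x2:
  (0, 0) → P = 0
  (0, 17) → P = 119
  (67/8, 0) → P = 335/2
  (7, 11) → P = 217

At the optimal vertex, 6x1 + 7x2 = 119 and 8x1 + x2 = 67.
Solving simultaneously gives x1 = 7, x2 = 11.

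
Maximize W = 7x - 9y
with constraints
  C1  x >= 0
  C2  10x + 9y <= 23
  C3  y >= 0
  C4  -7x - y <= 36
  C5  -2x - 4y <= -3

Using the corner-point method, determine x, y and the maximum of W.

x = 23/10, y = 0, maximum W = 161/10

Extreme points and W = 7x - 9y:
  (0, 23/9) → W = -23
  (0, 3/4) → W = -27/4
  (23/10, 0) → W = 161/10
  (3/2, 0) → W = 21/2

The optimum lies where 10x + 9y = 23 and y = 0.
Solving simultaneously gives x = 23/10, y = 0.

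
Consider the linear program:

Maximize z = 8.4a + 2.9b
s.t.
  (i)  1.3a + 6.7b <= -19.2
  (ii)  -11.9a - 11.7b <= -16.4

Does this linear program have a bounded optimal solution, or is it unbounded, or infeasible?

unbounded

From the feasible point (8363/1613, -6245/1613), moving in the direction (6.7, -1.3) keeps every constraint satisfied while z increases without bound.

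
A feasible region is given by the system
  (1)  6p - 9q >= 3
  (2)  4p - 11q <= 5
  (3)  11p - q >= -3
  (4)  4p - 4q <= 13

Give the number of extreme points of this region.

The feasible vertices (each the meet of two boundaries and inside every other half-plane) are:
  (-10/31, -17/31)
  (35/4, 11/2)
  (-38/117, -67/117)
  (123/28, 8/7)

4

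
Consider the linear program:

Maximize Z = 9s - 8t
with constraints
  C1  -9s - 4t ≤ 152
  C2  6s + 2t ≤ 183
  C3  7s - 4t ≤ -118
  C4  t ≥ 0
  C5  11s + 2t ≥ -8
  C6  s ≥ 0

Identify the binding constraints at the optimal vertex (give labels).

Vertices and Z = 9s - 8t:
  (248/19, 1989/38) → Z = -5724/19
  (0, 183/2) → Z = -732
  (0, 59/2) → Z = -236

The maximum is at (0, 59/2). Substituting into each constraint, equality holds for C3 and C6; the remaining constraints have slack.

C3 and C6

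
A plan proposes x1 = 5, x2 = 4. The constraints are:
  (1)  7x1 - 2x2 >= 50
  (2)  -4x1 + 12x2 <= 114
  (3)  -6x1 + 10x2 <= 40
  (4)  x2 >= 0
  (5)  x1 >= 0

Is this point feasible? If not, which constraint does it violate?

Constraint (1): 7x1 - 2x2 = 27, which is not ≥ 50. All other constraints are satisfied.

not feasible — violates (1)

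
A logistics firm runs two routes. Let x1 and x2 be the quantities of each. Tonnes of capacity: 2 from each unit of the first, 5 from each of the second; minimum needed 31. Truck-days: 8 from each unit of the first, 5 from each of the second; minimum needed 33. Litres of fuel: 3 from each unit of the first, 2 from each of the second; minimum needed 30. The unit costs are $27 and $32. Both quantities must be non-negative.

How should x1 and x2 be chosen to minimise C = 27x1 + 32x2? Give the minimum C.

Feasible corners and C = 27x1 + 32x2:
  (0, 15) → C = 480
  (31/2, 0) → C = 837/2
  (8, 3) → C = 312
The feasible region is unbounded (it extends along (0, 1), (1, 0)), but C strictly increases along every unbounded feasible direction, so there is no improving ray and the minimum is attained at a vertex.

x1 = 8, x2 = 3, minimum C = 312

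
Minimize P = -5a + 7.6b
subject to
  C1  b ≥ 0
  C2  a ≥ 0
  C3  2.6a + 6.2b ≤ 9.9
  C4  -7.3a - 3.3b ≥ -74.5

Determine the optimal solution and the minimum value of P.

a = 99/26, b = 0, minimum P = -495/26

Extreme points and P = -5a + 7.6b:
  (0, 0) → P = 0
  (99/26, 0) → P = -495/26
  (0, 99/62) → P = 1881/155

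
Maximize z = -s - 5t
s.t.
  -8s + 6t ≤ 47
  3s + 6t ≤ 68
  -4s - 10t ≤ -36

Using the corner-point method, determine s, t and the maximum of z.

s = 232/3, t = -82/3, maximum z = 178/3

Corner points and z = -s - 5t:
  (21/11, 685/66) → z = -3551/66
  (-127/52, 119/26) → z = -1063/52
  (232/3, -82/3) → z = 178/3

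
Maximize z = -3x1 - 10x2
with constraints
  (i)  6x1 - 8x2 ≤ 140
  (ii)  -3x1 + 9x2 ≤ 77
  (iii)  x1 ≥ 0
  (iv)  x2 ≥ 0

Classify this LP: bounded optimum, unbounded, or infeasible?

Vertices and z = -3x1 - 10x2:
  (938/15, 147/5) → z = -2408/5
  (70/3, 0) → z = -70
  (0, 77/9) → z = -770/9
  (0, 0) → z = 0
The feasible region has finitely many vertices and no improving ray; the maximum is 0 at (0, 0).

bounded optimum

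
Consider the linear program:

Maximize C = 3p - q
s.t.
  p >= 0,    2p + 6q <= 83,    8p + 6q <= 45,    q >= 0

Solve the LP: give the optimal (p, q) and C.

p = 45/8, q = 0, maximum C = 135/8

Vertices and C = 3p - q:
  (0, 15/2) → C = -15/2
  (0, 0) → C = 0
  (45/8, 0) → C = 135/8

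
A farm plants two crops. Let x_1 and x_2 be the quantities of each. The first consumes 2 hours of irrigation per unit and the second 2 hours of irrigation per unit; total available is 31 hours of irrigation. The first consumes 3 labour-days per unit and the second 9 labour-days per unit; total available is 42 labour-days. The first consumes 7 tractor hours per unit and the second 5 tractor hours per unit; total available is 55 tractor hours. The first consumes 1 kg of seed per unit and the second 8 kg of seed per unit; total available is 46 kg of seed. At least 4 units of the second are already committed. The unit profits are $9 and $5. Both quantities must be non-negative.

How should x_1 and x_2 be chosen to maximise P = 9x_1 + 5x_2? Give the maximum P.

x_1 = 2, x_2 = 4, maximum P = 38

Extreme points and P = 9x_1 + 5x_2:
  (0, 14/3) → P = 70/3
  (0, 4) → P = 20
  (2, 4) → P = 38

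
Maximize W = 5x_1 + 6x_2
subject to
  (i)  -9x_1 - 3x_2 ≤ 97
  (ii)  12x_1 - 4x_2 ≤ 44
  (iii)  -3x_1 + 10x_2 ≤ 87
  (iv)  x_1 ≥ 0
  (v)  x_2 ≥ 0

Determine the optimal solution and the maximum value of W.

Vertices and W = 5x_1 + 6x_2:
  (197/27, 98/9) → W = 2749/27
  (11/3, 0) → W = 55/3
  (0, 87/10) → W = 261/5
  (0, 0) → W = 0

The binding constraints are 12x_1 - 4x_2 = 44 and -3x_1 + 10x_2 = 87.
Solving simultaneously gives x_1 = 197/27, x_2 = 98/9.

x_1 = 197/27, x_2 = 98/9, maximum W = 2749/27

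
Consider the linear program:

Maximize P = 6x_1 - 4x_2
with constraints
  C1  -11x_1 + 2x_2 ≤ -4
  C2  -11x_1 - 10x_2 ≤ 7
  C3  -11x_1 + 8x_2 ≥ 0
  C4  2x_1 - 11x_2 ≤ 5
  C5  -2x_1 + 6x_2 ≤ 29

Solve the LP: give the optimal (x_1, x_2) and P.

Vertices and P = 6x_1 - 4x_2:
  (16/33, 2/3) → P = 8/33
  (41/31, 327/62) → P = -408/31
  (116/25, 319/50) → P = 58/25

The optimum lies where -11x_1 + 8x_2 = 0 and -2x_1 + 6x_2 = 29.
Solving simultaneously gives x_1 = 116/25, x_2 = 319/50.

x_1 = 116/25, x_2 = 319/50, maximum P = 58/25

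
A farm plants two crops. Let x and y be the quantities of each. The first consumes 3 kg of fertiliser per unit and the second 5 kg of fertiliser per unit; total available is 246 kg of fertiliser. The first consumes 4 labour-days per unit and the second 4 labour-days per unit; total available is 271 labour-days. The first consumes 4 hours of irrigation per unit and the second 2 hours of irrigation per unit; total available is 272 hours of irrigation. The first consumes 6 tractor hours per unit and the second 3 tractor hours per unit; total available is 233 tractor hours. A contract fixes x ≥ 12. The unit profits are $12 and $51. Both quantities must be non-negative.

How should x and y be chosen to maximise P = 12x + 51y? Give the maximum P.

x = 12, y = 42, maximum P = 2286

Corner points and P = 12x + 51y:
  (233/6, 0) → P = 466
  (12, 0) → P = 144
  (61/3, 37) → P = 2131
  (12, 42) → P = 2286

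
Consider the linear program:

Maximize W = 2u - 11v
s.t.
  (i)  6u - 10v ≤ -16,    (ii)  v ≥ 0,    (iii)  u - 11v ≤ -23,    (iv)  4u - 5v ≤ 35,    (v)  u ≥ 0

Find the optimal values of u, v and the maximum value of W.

Feasible corners and W = 2u - 11v:
  (27/28, 61/28) → W = -617/28
  (43, 137/5) → W = -1077/5
  (0, 23/11) → W = -23
The feasible region is unbounded (it extends along (0, 1), (5, 4)), but W strictly decreases along every unbounded feasible direction, so there is no improving ray and the maximum is attained at a vertex.

u = 27/28, v = 61/28, maximum W = -617/28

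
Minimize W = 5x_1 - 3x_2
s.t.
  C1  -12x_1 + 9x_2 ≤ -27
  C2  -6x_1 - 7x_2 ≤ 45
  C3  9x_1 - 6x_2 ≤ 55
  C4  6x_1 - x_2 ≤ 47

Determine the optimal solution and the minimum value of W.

x_1 = -36/23, x_2 = -117/23, minimum W = 171/23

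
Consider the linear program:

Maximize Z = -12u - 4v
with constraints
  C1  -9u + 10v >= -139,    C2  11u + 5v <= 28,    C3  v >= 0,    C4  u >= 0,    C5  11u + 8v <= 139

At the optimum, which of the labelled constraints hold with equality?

Feasible corners and Z = -12u - 4v:
  (28/11, 0) → Z = -336/11
  (0, 28/5) → Z = -112/5
  (0, 0) → Z = 0

The maximum is at (0, 0). Substituting into each constraint, equality holds for C3 and C4; the remaining constraints have slack.

C3 and C4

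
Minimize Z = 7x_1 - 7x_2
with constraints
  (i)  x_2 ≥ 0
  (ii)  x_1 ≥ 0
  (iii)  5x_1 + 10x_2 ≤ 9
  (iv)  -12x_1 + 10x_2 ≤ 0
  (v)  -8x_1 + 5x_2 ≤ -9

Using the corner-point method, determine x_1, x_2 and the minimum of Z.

Feasible corners and Z = 7x_1 - 7x_2:
  (9/5, 0) → Z = 63/5
  (9/8, 0) → Z = 63/8
  (9/7, 9/35) → Z = 36/5

The optimum lies where 5x_1 + 10x_2 = 9 and -8x_1 + 5x_2 = -9.
Solving simultaneously gives x_1 = 9/7, x_2 = 9/35.

x_1 = 9/7, x_2 = 9/35, minimum Z = 36/5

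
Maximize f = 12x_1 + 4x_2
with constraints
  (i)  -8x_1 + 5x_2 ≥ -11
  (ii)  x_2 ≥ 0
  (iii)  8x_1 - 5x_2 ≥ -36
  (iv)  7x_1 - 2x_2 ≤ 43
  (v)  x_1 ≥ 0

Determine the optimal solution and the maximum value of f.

Vertices and f = 12x_1 + 4x_2:
  (11/8, 0) → f = 33/2
  (193/19, 267/19) → f = 3384/19
  (0, 0) → f = 0
  (287/19, 596/19) → f = 5828/19
  (0, 36/5) → f = 144/5

The optimum lies where 8x_1 - 5x_2 = -36 and 7x_1 - 2x_2 = 43.
Solving simultaneously gives x_1 = 287/19, x_2 = 596/19.

x_1 = 287/19, x_2 = 596/19, maximum f = 5828/19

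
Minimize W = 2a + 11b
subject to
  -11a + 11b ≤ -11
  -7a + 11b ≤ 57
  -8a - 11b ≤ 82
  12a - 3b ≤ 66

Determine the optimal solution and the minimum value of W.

Extreme points and W = 2a + 11b:
  (-71/19, -90/19) → W = -1132/19
  (7, 6) → W = 80
  (40/13, -126/13) → W = -1306/13

The binding constraints are -8a - 11b = 82 and 12a - 3b = 66.
Solving simultaneously gives a = 40/13, b = -126/13.

a = 40/13, b = -126/13, minimum W = -1306/13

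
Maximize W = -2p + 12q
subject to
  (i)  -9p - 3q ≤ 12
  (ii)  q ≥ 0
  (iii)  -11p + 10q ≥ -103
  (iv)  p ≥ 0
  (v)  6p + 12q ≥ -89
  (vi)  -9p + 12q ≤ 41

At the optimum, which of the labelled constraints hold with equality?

(iii) and (vi)

Corner points and W = -2p + 12q:
  (103/11, 0) → W = -206/11
  (0, 0) → W = 0
  (823/21, 689/21) → W = 946/3
  (0, 41/12) → W = 41

The maximum is at (823/21, 689/21). Substituting into each constraint, equality holds for (iii) and (vi); the remaining constraints have slack.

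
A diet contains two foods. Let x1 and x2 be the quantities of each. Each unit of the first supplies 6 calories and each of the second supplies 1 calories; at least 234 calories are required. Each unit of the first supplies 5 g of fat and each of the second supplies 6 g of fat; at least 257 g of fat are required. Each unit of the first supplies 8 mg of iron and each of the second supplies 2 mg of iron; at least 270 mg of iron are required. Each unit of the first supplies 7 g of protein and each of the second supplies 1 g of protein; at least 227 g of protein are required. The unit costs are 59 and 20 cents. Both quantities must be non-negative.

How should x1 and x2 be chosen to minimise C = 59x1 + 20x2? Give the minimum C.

x1 = 37, x2 = 12, minimum C = 2423

Vertices and C = 59x1 + 20x2:
  (0, 234) → C = 4680
  (257/5, 0) → C = 15163/5
  (37, 12) → C = 2423
The feasible region is unbounded (it extends along (0, 1), (1, 0)), but C strictly increases along every unbounded feasible direction, so there is no improving ray and the minimum is attained at a vertex.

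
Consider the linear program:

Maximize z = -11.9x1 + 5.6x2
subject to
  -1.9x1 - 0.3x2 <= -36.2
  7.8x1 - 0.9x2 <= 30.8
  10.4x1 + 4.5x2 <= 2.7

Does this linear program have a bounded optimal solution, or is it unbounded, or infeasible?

infeasible

The boundaries -1.9x1 - 0.3x2 = -36.2 and 7.8x1 - 0.9x2 = 30.8 meet at (1394/135, 22384/405), but that point violates 10.4x1 + 4.5x2 ≤ 2.7. Every candidate vertex is excluded by some other constraint, so the feasible region is empty.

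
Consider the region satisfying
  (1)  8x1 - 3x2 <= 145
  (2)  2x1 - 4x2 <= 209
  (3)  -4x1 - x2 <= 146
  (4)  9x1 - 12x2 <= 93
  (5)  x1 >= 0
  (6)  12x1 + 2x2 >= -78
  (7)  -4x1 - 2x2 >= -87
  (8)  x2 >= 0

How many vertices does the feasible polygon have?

Pairwise boundary intersections that survive every other constraint:
  (205/11, 137/22)
  (31/3, 0)
  (0, 87/2)
  (0, 0)

4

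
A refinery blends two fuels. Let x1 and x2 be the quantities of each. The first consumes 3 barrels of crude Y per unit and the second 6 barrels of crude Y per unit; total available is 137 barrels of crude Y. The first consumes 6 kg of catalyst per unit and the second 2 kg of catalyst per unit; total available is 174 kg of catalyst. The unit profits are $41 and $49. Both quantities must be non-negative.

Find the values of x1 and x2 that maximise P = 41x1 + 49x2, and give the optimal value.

x1 = 77/3, x2 = 10, maximum P = 4627/3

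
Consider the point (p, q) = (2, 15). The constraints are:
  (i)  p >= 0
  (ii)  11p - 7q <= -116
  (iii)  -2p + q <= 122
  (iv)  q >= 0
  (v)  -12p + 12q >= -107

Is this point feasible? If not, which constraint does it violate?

Constraint (ii): 11p - 7q = -83, which is not ≤ -116. All other constraints are satisfied.

not feasible — violates (ii)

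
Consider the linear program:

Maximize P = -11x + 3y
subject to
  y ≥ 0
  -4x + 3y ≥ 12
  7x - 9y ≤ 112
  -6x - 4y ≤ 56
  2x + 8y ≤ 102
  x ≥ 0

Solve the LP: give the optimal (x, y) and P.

Vertices and P = -11x + 3y:
  (105/19, 216/19) → P = -507/19
  (0, 4) → P = 12
  (0, 51/4) → P = 153/4

At the optimal vertex, 2x + 8y = 102 and x = 0.
Solving simultaneously gives x = 0, y = 51/4.

x = 0, y = 51/4, maximum P = 153/4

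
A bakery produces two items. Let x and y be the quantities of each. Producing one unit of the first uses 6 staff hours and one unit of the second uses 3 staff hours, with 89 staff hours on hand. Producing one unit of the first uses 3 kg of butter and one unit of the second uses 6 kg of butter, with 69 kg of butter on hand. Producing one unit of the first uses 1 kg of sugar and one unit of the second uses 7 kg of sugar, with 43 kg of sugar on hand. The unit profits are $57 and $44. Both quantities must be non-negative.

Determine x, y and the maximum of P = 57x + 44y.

Feasible corners and P = 57x + 44y:
  (0, 0) → P = 0
  (0, 43/7) → P = 1892/7
  (89/6, 0) → P = 1691/2
  (38/3, 13/3) → P = 2738/3

The optimum lies where 6x + 3y = 89 and x + 7y = 43.
Solving simultaneously gives x = 38/3, y = 13/3.

x = 38/3, y = 13/3, maximum P = 2738/3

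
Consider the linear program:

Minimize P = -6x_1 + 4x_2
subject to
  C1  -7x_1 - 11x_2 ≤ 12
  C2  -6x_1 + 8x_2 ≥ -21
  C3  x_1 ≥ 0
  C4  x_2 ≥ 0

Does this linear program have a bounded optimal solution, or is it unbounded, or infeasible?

unbounded

From the feasible point (7/2, 0), moving in the direction (8, 6) keeps every constraint satisfied while P decreases without bound.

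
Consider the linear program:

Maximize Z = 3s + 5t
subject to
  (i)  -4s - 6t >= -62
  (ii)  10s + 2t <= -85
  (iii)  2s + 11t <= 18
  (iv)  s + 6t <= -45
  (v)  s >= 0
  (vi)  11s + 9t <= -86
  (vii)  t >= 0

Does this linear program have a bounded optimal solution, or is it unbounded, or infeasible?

infeasible

The boundaries 10s + 2t = -85 and s = 0 meet at (0, -85/2), but that point violates t ≥ 0. Every candidate vertex is excluded by some other constraint, so the feasible region is empty.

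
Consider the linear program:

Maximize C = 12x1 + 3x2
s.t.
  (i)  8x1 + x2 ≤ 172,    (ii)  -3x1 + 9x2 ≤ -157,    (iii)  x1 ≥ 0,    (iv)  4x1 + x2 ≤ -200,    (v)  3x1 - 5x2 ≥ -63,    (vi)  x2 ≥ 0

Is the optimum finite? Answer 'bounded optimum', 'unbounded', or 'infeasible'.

infeasible

The boundaries 8x1 + x2 = 172 and 4x1 + x2 = -200 meet at (93, -572), but that point violates x2 ≥ 0. Every candidate vertex is excluded by some other constraint, so the feasible region is empty.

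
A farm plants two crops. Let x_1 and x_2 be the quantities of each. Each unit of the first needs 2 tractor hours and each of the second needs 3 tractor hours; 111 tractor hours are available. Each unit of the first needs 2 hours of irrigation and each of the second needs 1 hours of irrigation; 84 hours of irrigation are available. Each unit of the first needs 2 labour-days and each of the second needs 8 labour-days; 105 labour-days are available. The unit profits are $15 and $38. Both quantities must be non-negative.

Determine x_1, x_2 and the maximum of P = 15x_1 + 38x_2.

Feasible corners and P = 15x_1 + 38x_2:
  (0, 0) → P = 0
  (0, 105/8) → P = 1995/4
  (42, 0) → P = 630
  (81/2, 3) → P = 1443/2

x_1 = 81/2, x_2 = 3, maximum P = 1443/2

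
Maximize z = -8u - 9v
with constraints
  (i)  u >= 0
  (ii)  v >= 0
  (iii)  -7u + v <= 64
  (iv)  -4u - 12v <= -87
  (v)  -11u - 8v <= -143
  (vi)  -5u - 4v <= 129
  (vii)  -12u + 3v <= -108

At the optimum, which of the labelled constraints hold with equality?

Extreme points and z = -8u - 9v:
  (87/4, 0) → z = -174
  (51/5, 77/20) → z = -465/4
  (431/43, 176/43) → z = -5032/43
The feasible region is unbounded (it extends along (1, 0), (1, 4)), but z strictly decreases along every unbounded feasible direction, so there is no improving ray and the maximum is attained at a vertex.

The maximum is at (51/5, 77/20). Substituting into each constraint, equality holds for (iv) and (v); the remaining constraints have slack.

(iv) and (v)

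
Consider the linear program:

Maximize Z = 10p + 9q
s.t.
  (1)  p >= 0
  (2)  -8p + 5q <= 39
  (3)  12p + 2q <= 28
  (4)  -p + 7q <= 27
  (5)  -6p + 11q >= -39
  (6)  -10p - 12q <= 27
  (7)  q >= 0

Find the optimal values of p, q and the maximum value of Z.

p = 71/43, q = 176/43, maximum Z = 2294/43

The optimum lies where 12p + 2q = 28 and -p + 7q = 27.
Solving simultaneously gives p = 71/43, q = 176/43.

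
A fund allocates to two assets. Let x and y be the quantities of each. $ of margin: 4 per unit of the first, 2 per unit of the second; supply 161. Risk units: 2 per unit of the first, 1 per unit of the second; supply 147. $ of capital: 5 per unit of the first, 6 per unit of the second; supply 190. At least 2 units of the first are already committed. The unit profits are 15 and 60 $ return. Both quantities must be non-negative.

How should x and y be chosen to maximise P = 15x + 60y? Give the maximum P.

Feasible corners and P = 15x + 60y:
  (38, 0) → P = 570
  (2, 0) → P = 30
  (2, 30) → P = 1830

The optimum lies where 5x + 6y = 190 and x = 2.
Solving simultaneously gives x = 2, y = 30.

x = 2, y = 30, maximum P = 1830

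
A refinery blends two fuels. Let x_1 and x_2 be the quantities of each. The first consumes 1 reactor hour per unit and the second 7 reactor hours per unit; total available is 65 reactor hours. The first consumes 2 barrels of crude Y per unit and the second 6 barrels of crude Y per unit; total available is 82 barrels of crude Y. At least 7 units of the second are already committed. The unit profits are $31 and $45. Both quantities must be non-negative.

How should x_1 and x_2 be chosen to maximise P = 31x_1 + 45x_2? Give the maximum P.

Feasible corners and P = 31x_1 + 45x_2:
  (0, 65/7) → P = 2925/7
  (0, 7) → P = 315
  (16, 7) → P = 811

The binding constraints are x_1 + 7x_2 = 65 and x_2 = 7.
Solving simultaneously gives x_1 = 16, x_2 = 7.

x_1 = 16, x_2 = 7, maximum P = 811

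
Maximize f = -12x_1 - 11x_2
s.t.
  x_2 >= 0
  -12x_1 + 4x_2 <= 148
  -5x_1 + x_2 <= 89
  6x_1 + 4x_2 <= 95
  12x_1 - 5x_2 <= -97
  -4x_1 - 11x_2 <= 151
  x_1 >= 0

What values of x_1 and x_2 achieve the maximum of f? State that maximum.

x_1 = 0, x_2 = 97/5, maximum f = -1067/5

The optimum lies where 12x_1 - 5x_2 = -97 and x_1 = 0.
Solving simultaneously gives x_1 = 0, x_2 = 97/5.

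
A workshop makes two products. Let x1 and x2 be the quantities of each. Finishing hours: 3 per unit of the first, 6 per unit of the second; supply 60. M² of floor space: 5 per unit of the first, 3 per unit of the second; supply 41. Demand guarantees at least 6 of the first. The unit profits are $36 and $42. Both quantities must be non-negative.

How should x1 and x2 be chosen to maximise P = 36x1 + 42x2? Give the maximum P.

x1 = 6, x2 = 11/3, maximum P = 370

Feasible corners and P = 36x1 + 42x2:
  (41/5, 0) → P = 1476/5
  (6, 0) → P = 216
  (6, 11/3) → P = 370

The optimum lies where 5x1 + 3x2 = 41 and x1 = 6.
Solving simultaneously gives x1 = 6, x2 = 11/3.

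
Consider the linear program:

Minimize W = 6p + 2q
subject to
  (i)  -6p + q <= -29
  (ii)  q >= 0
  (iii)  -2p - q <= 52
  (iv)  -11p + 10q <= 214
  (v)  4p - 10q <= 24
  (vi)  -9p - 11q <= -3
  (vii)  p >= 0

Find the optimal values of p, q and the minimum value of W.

p = 29/6, q = 0, minimum W = 29

Feasible corners and W = 6p + 2q:
  (29/6, 0) → W = 29
  (72/7, 229/7) → W = 890/7
  (6, 0) → W = 36
The feasible region is unbounded (it extends along (10, 11), (5, 2)), but W strictly increases along every unbounded feasible direction, so there is no improving ray and the minimum is attained at a vertex.

The binding constraints are -6p + q = -29 and q = 0.
Solving simultaneously gives p = 29/6, q = 0.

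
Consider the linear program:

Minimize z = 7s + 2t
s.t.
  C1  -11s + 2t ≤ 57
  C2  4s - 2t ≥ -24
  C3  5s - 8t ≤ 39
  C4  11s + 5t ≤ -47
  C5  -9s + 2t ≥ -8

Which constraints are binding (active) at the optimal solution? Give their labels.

C1 and C3

Feasible corners and z = 7s + 2t:
  (-89/13, -119/13) → z = -861/13
  (-379/77, 10/7) → z = -2433/77
  (-181/113, -664/113) → z = -2595/113

The minimum is at (-89/13, -119/13). Substituting into each constraint, equality holds for C1 and C3; the remaining constraints have slack.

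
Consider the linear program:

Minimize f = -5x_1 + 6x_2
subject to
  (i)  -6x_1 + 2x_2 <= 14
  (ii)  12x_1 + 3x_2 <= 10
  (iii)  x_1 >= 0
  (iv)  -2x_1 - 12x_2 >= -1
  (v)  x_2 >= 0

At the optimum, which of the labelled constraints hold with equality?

(iv) and (v)

Vertices and f = -5x_1 + 6x_2:
  (0, 1/12) → f = 1/2
  (0, 0) → f = 0
  (1/2, 0) → f = -5/2

The minimum is at (1/2, 0). Substituting into each constraint, equality holds for (iv) and (v); the remaining constraints have slack.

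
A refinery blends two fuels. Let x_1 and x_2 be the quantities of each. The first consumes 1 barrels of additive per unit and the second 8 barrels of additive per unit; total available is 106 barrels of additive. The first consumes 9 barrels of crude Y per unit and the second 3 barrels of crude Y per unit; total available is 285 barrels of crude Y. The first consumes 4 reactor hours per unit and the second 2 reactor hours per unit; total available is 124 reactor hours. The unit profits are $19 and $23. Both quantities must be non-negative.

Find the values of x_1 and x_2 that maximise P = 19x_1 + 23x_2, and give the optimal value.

Feasible corners and P = 19x_1 + 23x_2:
  (0, 0) → P = 0
  (0, 53/4) → P = 1219/4
  (31, 0) → P = 589
  (26, 10) → P = 724

x_1 = 26, x_2 = 10, maximum P = 724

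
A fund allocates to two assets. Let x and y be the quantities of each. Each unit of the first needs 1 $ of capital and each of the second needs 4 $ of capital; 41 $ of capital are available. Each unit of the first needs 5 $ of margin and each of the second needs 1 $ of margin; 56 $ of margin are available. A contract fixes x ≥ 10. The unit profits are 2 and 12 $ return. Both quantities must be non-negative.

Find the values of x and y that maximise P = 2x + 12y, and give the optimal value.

x = 10, y = 6, maximum P = 92

Extreme points and P = 2x + 12y:
  (56/5, 0) → P = 112/5
  (10, 0) → P = 20
  (10, 6) → P = 92

At the optimal vertex, 5x + y = 56 and x = 10.
Solving simultaneously gives x = 10, y = 6.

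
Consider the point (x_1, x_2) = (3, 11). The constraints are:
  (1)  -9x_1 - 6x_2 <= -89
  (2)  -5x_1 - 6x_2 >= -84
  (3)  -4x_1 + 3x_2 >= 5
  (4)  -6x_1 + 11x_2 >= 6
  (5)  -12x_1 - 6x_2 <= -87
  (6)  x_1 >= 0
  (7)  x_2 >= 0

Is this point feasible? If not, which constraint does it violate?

(1): -93 ≤ -89 ✓
(2): -81 ≥ -84 ✓
(3): 21 ≥ 5 ✓
(4): 103 ≥ 6 ✓
(5): -102 ≤ -87 ✓
(6): 3 ≥ 0 ✓
(7): 11 ≥ 0 ✓

feasible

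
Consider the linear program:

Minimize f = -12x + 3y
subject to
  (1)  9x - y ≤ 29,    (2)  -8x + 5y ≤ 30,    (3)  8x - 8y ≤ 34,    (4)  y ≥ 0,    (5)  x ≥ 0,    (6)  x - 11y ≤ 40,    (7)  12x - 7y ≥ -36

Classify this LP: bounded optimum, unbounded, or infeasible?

Vertices and f = -12x + 3y:
  (29/9, 0) → f = -116/3
  (239/51, 224/17) → f = -284/17
  (0, 0) → f = 0
  (0, 36/7) → f = 108/7
The feasible region has finitely many vertices and no improving ray; the minimum is -116/3 at (29/9, 0).

bounded optimum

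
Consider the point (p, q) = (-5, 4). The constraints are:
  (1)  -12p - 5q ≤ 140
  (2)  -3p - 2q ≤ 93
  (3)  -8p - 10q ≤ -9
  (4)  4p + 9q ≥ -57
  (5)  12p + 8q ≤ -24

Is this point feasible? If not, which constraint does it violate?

Constraint (3): -8p - 10q = 0, which is not ≤ -9. All other constraints are satisfied.

not feasible — violates (3)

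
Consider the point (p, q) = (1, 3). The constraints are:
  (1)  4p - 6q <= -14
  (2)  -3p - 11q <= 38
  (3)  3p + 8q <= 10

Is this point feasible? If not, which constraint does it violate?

Constraint (3): 3p + 8q = 27, which is not ≤ 10. All other constraints are satisfied.

not feasible — violates (3)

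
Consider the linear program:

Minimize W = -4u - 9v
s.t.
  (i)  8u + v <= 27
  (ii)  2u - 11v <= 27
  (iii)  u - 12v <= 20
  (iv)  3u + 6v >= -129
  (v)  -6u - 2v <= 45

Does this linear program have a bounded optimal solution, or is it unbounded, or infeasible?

From the feasible point (344/97, -133/97), moving in the direction (-1, 8) keeps every constraint satisfied while W decreases without bound.

unbounded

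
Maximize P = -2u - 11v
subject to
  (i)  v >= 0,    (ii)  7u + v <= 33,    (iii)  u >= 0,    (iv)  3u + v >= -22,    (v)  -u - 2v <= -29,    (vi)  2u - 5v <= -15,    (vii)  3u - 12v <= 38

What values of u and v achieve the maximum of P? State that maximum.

At the optimal vertex, 7u + v = 33 and -u - 2v = -29.
Solving simultaneously gives u = 37/13, v = 170/13.

u = 37/13, v = 170/13, maximum P = -1944/13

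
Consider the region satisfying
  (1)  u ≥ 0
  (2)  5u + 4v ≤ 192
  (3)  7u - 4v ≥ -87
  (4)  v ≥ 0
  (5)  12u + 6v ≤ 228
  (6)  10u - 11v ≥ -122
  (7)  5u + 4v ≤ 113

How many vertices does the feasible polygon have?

5

Pairwise boundary intersections that survive every other constraint:
  (0, 0)
  (0, 122/11)
  (19, 0)
  (13, 12)
  (151/19, 348/19)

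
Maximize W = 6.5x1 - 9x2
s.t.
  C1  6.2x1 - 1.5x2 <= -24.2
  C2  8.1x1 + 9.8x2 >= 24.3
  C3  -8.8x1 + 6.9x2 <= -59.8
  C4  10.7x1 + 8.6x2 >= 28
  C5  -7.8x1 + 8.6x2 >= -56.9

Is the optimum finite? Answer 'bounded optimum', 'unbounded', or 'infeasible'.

The boundaries 6.2x1 - 1.5x2 = -24.2 and 10.7x1 + 8.6x2 = 28 meet at (-16612/6937, 43254/6937), but that point violates -8.8x1 + 6.9x2 ≤ -59.8. Every candidate vertex is excluded by some other constraint, so the feasible region is empty.

infeasible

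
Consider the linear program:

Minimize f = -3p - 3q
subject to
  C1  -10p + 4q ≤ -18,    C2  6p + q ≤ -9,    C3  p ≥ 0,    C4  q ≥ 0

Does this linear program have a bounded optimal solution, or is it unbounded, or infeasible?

infeasible

The boundaries -10p + 4q = -18 and q = 0 meet at (9/5, 0), but that point violates 6p + q ≤ -9. Every candidate vertex is excluded by some other constraint, so the feasible region is empty.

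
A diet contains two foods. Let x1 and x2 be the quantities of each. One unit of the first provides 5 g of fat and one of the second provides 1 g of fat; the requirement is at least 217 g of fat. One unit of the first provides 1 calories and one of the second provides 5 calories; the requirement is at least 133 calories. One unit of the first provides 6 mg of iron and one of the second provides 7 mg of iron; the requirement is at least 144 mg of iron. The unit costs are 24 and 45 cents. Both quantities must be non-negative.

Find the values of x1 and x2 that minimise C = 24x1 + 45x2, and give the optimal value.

x1 = 119/3, x2 = 56/3, minimum C = 1792

Corner points and C = 24x1 + 45x2:
  (0, 217) → C = 9765
  (133, 0) → C = 3192
  (119/3, 56/3) → C = 1792
The feasible region is unbounded (it extends along (0, 1), (1, 0)), but C strictly increases along every unbounded feasible direction, so there is no improving ray and the minimum is attained at a vertex.

At the optimal vertex, 5x1 + x2 = 217 and x1 + 5x2 = 133.
Solving simultaneously gives x1 = 119/3, x2 = 56/3.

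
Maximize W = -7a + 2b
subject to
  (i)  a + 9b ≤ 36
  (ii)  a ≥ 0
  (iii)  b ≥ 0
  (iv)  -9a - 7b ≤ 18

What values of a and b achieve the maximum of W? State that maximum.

a = 0, b = 4, maximum W = 8

Feasible corners and W = -7a + 2b:
  (0, 4) → W = 8
  (36, 0) → W = -252
  (0, 0) → W = 0

The optimum lies where a + 9b = 36 and a = 0.
Solving simultaneously gives a = 0, b = 4.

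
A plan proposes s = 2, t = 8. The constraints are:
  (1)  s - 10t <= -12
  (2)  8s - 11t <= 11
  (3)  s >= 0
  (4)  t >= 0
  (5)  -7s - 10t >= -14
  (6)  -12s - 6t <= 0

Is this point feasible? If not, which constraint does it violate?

not feasible — violates (5)

Constraint (5): -7s - 10t = -94, which is not ≥ -14. All other constraints are satisfied.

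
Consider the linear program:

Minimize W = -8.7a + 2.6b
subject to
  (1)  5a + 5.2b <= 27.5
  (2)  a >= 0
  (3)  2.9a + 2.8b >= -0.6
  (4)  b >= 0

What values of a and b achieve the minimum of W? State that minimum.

a = 5.5, b = 0, minimum W = -47.85

Feasible corners and W = -8.7a + 2.6b:
  (0, 275/52) → W = 55/4
  (11/2, 0) → W = -957/20
  (0, 0) → W = 0

The optimum lies where 5a + 5.2b = 27.5 and b = 0.
Solving simultaneously gives a = 11/2, b = 0.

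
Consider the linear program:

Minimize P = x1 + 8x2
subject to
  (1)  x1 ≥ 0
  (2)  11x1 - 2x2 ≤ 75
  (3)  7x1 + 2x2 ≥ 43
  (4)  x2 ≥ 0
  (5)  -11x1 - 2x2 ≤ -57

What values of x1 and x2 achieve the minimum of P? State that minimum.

x1 = 43/7, x2 = 0, minimum P = 43/7

Extreme points and P = x1 + 8x2:
  (0, 57/2) → P = 228
  (75/11, 0) → P = 75/11
  (43/7, 0) → P = 43/7
  (7/2, 37/4) → P = 155/2
The feasible region is unbounded (it extends along (0, 1), (2, 11)), but P strictly increases along every unbounded feasible direction, so there is no improving ray and the minimum is attained at a vertex.

The binding constraints are 7x1 + 2x2 = 43 and x2 = 0.
Solving simultaneously gives x1 = 43/7, x2 = 0.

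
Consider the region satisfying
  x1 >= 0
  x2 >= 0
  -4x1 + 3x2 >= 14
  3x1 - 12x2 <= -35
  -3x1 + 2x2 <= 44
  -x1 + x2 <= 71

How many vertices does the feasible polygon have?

4

Intersecting each pair of boundary lines and keeping only the points that satisfy every inequality leaves:
  (0, 14/3)
  (0, 22)
  (199, 270)
  (98, 169)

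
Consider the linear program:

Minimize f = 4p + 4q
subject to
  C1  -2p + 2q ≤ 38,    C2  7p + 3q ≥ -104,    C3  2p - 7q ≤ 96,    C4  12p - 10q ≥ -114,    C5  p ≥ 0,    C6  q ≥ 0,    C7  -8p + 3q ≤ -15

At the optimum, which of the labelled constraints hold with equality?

Extreme points and f = 4p + 4q:
  (38, 57) → f = 380
  (48, 0) → f = 192
  (123/11, 273/11) → f = 144
  (15/8, 0) → f = 15/2
The feasible region is unbounded (it extends along (7, 2), (1, 1)), but f strictly increases along every unbounded feasible direction, so there is no improving ray and the minimum is attained at a vertex.

The minimum is at (15/8, 0). Substituting into each constraint, equality holds for C6 and C7; the remaining constraints have slack.

C6 and C7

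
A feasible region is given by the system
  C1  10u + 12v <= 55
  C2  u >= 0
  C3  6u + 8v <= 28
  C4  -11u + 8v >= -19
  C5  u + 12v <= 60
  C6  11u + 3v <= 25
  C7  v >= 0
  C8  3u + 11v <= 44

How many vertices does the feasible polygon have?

The feasible vertices (each the meet of two boundaries and inside every other half-plane) are:
  (0, 7/2)
  (0, 0)
  (58/35, 79/35)
  (257/121, 6/11)
  (19/11, 0)

5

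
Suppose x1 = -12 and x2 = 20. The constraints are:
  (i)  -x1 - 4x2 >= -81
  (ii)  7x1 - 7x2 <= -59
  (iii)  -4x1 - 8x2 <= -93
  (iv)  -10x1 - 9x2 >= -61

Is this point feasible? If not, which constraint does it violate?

feasible

(i): -68 ≥ -81 ✓
(ii): -224 ≤ -59 ✓
(iii): -112 ≤ -93 ✓
(iv): -60 ≥ -61 ✓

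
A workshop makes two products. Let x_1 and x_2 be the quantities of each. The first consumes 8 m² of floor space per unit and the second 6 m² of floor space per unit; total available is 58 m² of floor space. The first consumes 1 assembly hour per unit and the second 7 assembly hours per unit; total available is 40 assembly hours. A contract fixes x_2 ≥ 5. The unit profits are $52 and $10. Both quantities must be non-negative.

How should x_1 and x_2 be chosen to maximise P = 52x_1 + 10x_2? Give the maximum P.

x_1 = 7/2, x_2 = 5, maximum P = 232

Corner points and P = 52x_1 + 10x_2:
  (0, 40/7) → P = 400/7
  (0, 5) → P = 50
  (83/25, 131/25) → P = 5626/25
  (7/2, 5) → P = 232

The optimum lies where 8x_1 + 6x_2 = 58 and x_2 = 5.
Solving simultaneously gives x_1 = 7/2, x_2 = 5.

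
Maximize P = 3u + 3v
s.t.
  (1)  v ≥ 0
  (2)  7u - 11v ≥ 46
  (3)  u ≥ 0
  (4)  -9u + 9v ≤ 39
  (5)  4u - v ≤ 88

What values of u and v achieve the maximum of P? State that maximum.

The binding constraints are 7u - 11v = 46 and 4u - v = 88.
Solving simultaneously gives u = 922/37, v = 432/37.

u = 922/37, v = 432/37, maximum P = 4062/37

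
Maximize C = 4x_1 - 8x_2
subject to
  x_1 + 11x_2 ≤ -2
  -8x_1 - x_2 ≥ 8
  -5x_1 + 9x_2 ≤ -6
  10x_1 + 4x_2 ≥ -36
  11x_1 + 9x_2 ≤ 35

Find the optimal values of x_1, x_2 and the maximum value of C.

x_1 = 2/11, x_2 = -104/11, maximum C = 840/11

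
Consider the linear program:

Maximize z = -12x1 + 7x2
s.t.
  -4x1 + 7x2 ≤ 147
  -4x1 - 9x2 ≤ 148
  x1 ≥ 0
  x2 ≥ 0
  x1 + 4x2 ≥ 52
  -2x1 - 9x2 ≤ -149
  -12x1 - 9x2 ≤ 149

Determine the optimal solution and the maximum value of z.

Feasible corners and z = -12x1 + 7x2:
  (0, 21) → z = 147
  (0, 149/9) → z = 1043/9
  (149/2, 0) → z = -894
The feasible region is unbounded (it extends along (7, 4), (1, 0)), but z strictly decreases along every unbounded feasible direction, so there is no improving ray and the maximum is attained at a vertex.

x1 = 0, x2 = 21, maximum z = 147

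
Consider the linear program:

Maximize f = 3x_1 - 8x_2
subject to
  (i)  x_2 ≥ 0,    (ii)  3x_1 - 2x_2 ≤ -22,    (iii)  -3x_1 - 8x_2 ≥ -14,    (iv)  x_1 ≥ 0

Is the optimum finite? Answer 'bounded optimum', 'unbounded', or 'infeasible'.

infeasible

The boundaries x_2 = 0 and 3x_1 - 2x_2 = -22 meet at (-22/3, 0), but that point violates x_1 ≥ 0. Every candidate vertex is excluded by some other constraint, so the feasible region is empty.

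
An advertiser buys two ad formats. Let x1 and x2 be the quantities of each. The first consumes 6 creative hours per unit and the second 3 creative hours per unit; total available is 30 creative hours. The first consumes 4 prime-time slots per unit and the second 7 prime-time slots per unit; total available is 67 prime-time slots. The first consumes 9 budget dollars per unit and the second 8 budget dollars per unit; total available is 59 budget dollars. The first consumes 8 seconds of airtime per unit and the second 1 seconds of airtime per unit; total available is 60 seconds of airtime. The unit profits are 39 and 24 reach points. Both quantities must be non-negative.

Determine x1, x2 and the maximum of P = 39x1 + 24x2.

Extreme points and P = 39x1 + 24x2:
  (0, 0) → P = 0
  (0, 59/8) → P = 177
  (5, 0) → P = 195
  (3, 4) → P = 213

At the optimal vertex, 6x1 + 3x2 = 30 and 9x1 + 8x2 = 59.
Solving simultaneously gives x1 = 3, x2 = 4.

x1 = 3, x2 = 4, maximum P = 213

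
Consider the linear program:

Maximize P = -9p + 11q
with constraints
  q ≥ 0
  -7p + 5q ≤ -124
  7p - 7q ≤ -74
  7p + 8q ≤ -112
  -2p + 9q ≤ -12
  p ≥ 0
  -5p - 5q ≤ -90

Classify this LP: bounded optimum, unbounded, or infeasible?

The boundaries p = 0 and -5p - 5q = -90 meet at (0, 18), but that point violates -7p + 5q ≤ -124. Every candidate vertex is excluded by some other constraint, so the feasible region is empty.

infeasible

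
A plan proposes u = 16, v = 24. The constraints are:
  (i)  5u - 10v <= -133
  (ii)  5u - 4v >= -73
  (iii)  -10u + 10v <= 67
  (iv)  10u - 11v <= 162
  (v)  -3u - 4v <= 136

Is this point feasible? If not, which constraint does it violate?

not feasible — violates (iii)

Constraint (iii): -10u + 10v = 80, which is not ≤ 67. All other constraints are satisfied.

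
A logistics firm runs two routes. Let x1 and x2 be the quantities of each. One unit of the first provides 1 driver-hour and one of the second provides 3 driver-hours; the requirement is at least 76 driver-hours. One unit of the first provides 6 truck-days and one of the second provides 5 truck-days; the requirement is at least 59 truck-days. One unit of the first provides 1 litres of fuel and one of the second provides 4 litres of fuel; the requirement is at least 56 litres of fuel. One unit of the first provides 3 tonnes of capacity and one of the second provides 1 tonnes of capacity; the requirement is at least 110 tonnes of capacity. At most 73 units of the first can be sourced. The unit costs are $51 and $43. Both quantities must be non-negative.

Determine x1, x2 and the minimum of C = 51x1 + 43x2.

Feasible corners and C = 51x1 + 43x2:
  (0, 110) → C = 4730
  (127/4, 59/4) → C = 4507/2
  (73, 1) → C = 3766
The feasible region is unbounded (it extends along (0, 1)), but C strictly increases along every unbounded feasible direction, so there is no improving ray and the minimum is attained at a vertex.

At the optimal vertex, x1 + 3x2 = 76 and 3x1 + x2 = 110.
Solving simultaneously gives x1 = 127/4, x2 = 59/4.

x1 = 127/4, x2 = 59/4, minimum C = 4507/2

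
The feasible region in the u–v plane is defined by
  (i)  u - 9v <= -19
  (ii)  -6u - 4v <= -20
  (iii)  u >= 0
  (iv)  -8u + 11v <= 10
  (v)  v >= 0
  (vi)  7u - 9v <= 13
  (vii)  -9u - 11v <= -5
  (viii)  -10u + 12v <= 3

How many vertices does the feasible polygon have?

4

Intersecting each pair of boundary lines and keeping only the points that satisfy every inequality leaves:
  (16/3, 73/27)
  (67/26, 187/78)
  (233/5, 174/5)
  (87/14, 38/7)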